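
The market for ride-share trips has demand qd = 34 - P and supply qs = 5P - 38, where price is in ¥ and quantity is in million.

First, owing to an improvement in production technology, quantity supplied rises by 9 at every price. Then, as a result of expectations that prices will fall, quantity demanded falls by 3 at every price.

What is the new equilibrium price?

10

Before the shock: 34 - P = 5P - 38 ⇒ 72 = 6P ⇒ P = 12, q = 22.
After the shift, demand is qd = 31 - P and supply is qs = 5P - 29.
Clearing the new market: 31 - P = 5P - 29, so P = 10 and q = 21.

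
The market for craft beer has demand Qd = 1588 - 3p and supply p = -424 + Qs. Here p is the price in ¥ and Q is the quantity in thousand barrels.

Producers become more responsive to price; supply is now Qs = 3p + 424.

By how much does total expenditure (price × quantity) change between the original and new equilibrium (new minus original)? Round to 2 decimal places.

Before the shock: 1588 - 3p = p + 424 ⇒ 1164 = 4p ⇒ p = 291, Q = 715.
The shock moves the curves to Qd = 1588 - 3p and Qs = 3p + 424.
New equilibrium: 1588 - 3p = 3p + 424 ⇒ 1164 = 6p ⇒ p = 194, Q = 1006.
Expenditure moves from 291×715 = 208065 to 194×1006 = 195164; change = -12901.00.

-12901.00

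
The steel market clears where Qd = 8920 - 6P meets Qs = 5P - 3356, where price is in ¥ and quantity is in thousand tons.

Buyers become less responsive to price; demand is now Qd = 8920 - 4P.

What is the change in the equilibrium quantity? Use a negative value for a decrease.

+1240

Original equilibrium: 8920 - 6P = 5P - 3356 gives 12276 = 11P, so P = 1116 and Q = 2224.
The shock moves the curves to Qd = 8920 - 4P and Qs = 5P - 3356.
Clearing the new market: 8920 - 4P = 5P - 3356, so P = 1364 and Q = 3464.
ΔQ = 3464 − 2224 = +1240.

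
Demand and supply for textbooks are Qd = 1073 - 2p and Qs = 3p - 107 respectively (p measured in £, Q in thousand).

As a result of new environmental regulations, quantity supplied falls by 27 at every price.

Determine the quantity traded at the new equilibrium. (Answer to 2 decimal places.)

590.20

Initially, 1073 - 2p = 3p - 107, so 1180 = 5p and p = 236, Q = 601.
With the change applied: demand Qd = 1073 - 2p, supply Qs = 3p - 134.
Setting them equal: 1073 - 2p = 3p - 134 → 1207 = 5p, so p = 241.4 and Q = 590.2.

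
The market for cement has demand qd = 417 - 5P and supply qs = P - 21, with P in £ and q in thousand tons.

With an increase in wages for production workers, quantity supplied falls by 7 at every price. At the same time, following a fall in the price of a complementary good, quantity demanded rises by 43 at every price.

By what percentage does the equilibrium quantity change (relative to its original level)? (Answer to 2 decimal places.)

Solve the original market: 417 - 5P = P - 21, hence P = 73 and q = 52.
With the change applied: demand qd = 460 - 5P, supply qs = P - 28.
Setting them equal: 460 - 5P = P - 28 → 488 = 6P, so P = 244/3 ≈ 81.3333 and q = 160/3 ≈ 53.3333.
%Δq = (53.3333 − 52) / 52 × 100 = +2.56%.

+2.56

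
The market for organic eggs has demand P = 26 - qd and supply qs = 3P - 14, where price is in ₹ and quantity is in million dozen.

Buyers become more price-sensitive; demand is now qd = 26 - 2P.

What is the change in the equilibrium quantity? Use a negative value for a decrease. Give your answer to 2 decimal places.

-6.00

Before the shock: 26 - P = 3P - 14 ⇒ 40 = 4P ⇒ P = 10, q = 16.
The shock moves the curves to qd = 26 - 2P and qs = 3P - 14.
Equate the new curves: 26 - 2P = 3P - 14, giving 40 = 5P, P = 8, q = 10.
Δq = 10 − 16 = -6.00.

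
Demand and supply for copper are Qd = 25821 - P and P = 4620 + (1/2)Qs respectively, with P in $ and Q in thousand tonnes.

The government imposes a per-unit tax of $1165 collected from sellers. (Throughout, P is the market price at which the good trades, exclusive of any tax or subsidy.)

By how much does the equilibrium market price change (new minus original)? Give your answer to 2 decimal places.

Solve the original market: 25821 - P = 2P - 9240, hence P = 11687 and Q = 14134.
Since sellers keep the price net of the tax, the effective supply curve becomes Qs = 2P - 11570.
Equate the new curves: 25821 - P = 2P - 11570, giving 37391 = 3P, P = 37391/3 ≈ 12463.6667, Q = 40072/3 ≈ 13357.3333.
ΔP = 12463.6667 − 11687 = +776.67.

+776.67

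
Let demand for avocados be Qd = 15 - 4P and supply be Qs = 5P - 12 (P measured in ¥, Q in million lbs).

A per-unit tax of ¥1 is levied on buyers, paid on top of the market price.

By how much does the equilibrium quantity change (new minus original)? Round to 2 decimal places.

Solve the original market: 15 - 4P = 5P - 12, hence P = 3 and Q = 3.
Since buyers pay the price plus the tax, the effective demand curve becomes Qd = 11 - 4P.
Equate the new curves: 11 - 4P = 5P - 12, giving 23 = 9P, P = 23/9 ≈ 2.5556, Q = 7/9 ≈ 0.7778.
ΔQ = 0.7778 − 3 = -2.22.

-2.22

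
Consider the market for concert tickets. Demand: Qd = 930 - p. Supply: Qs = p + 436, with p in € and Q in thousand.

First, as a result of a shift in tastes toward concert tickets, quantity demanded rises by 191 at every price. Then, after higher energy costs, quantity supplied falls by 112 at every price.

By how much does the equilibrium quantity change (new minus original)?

+39.5

Before the shock: 930 - p = p + 436 ⇒ 494 = 2p ⇒ p = 247, Q = 683.
With the change applied: demand Qd = 1121 - p, supply Qs = p + 324.
Setting them equal: 1121 - p = p + 324 → 797 = 2p, so p = 398.5 and Q = 722.5.
ΔQ = 722.5 − 683 = +39.5.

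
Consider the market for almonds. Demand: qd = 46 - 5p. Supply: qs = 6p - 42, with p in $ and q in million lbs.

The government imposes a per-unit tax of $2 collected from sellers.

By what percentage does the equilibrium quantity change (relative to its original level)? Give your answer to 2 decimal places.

Original equilibrium: 46 - 5p = 6p - 42 gives 88 = 11p, so p = 8 and q = 6.
Since sellers keep the price net of the tax, the effective supply curve becomes qs = 6p - 54.
New equilibrium: 46 - 5p = 6p - 54 ⇒ 100 = 11p ⇒ p = 100/11 ≈ 9.0909, q = 6/11 ≈ 0.5455.
%Δq = (0.5455 − 6) / 6 × 100 = -90.91%.

-90.91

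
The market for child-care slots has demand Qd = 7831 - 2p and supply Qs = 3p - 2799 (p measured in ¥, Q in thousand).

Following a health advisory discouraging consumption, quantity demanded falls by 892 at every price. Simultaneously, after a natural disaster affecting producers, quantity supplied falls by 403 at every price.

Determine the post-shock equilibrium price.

2028.2

Before the shock: 7831 - 2p = 3p - 2799 ⇒ 10630 = 5p ⇒ p = 2126, Q = 3579.
With the change applied: demand Qd = 6939 - 2p, supply Qs = 3p - 3202.
New equilibrium: 6939 - 2p = 3p - 3202 ⇒ 10141 = 5p ⇒ p = 2028.2, Q = 2882.6.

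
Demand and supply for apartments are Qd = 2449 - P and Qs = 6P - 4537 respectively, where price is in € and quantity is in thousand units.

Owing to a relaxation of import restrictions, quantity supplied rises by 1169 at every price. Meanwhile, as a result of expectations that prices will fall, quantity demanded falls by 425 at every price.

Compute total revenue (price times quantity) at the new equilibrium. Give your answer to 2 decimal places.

Before the shock: 2449 - P = 6P - 4537 ⇒ 6986 = 7P ⇒ P = 998, Q = 1451.
After the shift, demand is Qd = 2024 - P and supply is Qs = 6P - 3368.
Equate the new curves: 2024 - P = 6P - 3368, giving 5392 = 7P, P = 5392/7 ≈ 770.2857, Q = 8776/7 ≈ 1253.7143.
New expenditure = 770.2857 × 1253.7143 = 965718.20.

965718.20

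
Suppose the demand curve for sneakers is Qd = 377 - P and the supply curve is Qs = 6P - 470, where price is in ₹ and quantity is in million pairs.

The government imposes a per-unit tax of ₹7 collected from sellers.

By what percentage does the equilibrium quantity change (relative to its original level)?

Solve the original market: 377 - P = 6P - 470, hence P = 121 and Q = 256.
Since sellers keep the price net of the tax, the effective supply curve becomes Qs = 6P - 512.
Setting them equal: 377 - P = 6P - 512 → 889 = 7P, so P = 127 and Q = 250.
%ΔQ = (250 − 256) / 256 × 100 = -2.34375%.

-2.34375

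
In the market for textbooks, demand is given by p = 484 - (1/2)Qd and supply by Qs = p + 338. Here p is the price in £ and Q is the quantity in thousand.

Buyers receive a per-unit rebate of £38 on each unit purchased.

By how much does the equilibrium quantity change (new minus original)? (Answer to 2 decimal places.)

+25.33

Before the shock: 968 - 2p = p + 338 ⇒ 630 = 3p ⇒ p = 210, Q = 548.
Since buyers' out-of-pocket price is the market price minus the rebate, the effective demand curve becomes Qd = 1044 - 2p.
Clearing the new market: 1044 - 2p = p + 338, so p = 706/3 ≈ 235.3333 and Q = 1720/3 ≈ 573.3333.
ΔQ = 573.3333 − 548 = +25.33.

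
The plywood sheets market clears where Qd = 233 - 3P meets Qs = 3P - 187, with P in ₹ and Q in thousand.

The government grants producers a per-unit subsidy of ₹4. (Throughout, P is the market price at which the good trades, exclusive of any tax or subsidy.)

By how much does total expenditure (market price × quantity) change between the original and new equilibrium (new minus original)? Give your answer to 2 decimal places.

Initially, 233 - 3P = 3P - 187, so 420 = 6P and P = 70, Q = 23.
Since sellers receive the price plus the subsidy, the effective supply curve becomes Qs = 3P - 175.
Clearing the new market: 233 - 3P = 3P - 175, so P = 68 and Q = 29.
Expenditure moves from 70×23 = 1610 to 68×29 = 1972; change = +362.00.

+362.00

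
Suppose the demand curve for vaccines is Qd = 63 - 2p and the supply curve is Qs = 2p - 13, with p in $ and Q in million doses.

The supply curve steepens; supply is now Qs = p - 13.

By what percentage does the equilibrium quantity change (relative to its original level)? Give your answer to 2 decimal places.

-50.67

Initially, 63 - 2p = 2p - 13, so 76 = 4p and p = 19, Q = 25.
The shock moves the curves to Qd = 63 - 2p and Qs = p - 13.
Clearing the new market: 63 - 2p = p - 13, so p = 76/3 ≈ 25.3333 and Q = 37/3 ≈ 12.3333.
%ΔQ = (12.3333 − 25) / 25 × 100 = -50.67%.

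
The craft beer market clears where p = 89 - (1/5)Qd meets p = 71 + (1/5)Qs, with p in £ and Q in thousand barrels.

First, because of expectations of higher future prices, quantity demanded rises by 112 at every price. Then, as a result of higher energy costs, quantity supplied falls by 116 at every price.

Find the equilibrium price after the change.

Before the shock: 445 - 5p = 5p - 355 ⇒ 800 = 10p ⇒ p = 80, Q = 45.
The shock moves the curves to Qd = 557 - 5p and Qs = 5p - 471.
Setting them equal: 557 - 5p = 5p - 471 → 1028 = 10p, so p = 102.8 and Q = 43.

102.8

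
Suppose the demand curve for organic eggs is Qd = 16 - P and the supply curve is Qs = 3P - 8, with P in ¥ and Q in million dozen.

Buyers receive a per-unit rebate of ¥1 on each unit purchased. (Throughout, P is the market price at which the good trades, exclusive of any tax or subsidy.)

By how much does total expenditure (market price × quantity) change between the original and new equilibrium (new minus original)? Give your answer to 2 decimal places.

Before the shock: 16 - P = 3P - 8 ⇒ 24 = 4P ⇒ P = 6, Q = 10.
Since buyers' out-of-pocket price is the market price minus the rebate, the effective demand curve becomes Qd = 17 - P.
New equilibrium: 17 - P = 3P - 8 ⇒ 25 = 4P ⇒ P = 6.25, Q = 10.75.
Expenditure moves from 6×10 = 60 to 6.25×10.75 = 67.1875; change = +7.19.

+7.19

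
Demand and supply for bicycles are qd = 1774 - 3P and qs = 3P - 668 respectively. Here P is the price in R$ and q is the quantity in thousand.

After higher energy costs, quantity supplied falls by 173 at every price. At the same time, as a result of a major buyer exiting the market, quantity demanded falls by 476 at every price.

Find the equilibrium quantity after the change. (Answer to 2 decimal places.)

228.50

Before the shock: 1774 - 3P = 3P - 668 ⇒ 2442 = 6P ⇒ P = 407, q = 553.
After the shift, demand is qd = 1298 - 3P and supply is qs = 3P - 841.
Equate the new curves: 1298 - 3P = 3P - 841, giving 2139 = 6P, P = 356.5, q = 228.5.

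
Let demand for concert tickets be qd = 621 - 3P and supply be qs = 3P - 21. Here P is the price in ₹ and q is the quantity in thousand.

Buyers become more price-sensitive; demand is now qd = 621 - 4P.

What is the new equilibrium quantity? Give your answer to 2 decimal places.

Original equilibrium: 621 - 3P = 3P - 21 gives 642 = 6P, so P = 107 and q = 300.
With the change applied: demand qd = 621 - 4P, supply qs = 3P - 21.
Clearing the new market: 621 - 4P = 3P - 21, so P = 642/7 ≈ 91.7143 and q = 1779/7 ≈ 254.1429.

254.14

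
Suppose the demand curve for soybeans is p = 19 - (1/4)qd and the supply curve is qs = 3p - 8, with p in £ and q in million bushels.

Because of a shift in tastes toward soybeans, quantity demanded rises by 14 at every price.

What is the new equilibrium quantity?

Original equilibrium: 76 - 4p = 3p - 8 gives 84 = 7p, so p = 12 and q = 28.
The new curves are qd = 90 - 4p (demand) and qs = 3p - 8 (supply).
New equilibrium: 90 - 4p = 3p - 8 ⇒ 98 = 7p ⇒ p = 14, q = 34.

34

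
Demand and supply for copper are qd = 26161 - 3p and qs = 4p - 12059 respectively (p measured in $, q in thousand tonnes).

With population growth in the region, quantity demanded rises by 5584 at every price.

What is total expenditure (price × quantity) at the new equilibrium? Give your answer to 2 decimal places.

81174175.76

Solve the original market: 26161 - 3p = 4p - 12059, hence p = 5460 and q = 9781.
The shock moves the curves to qd = 31745 - 3p and qs = 4p - 12059.
Setting them equal: 31745 - 3p = 4p - 12059 → 43804 = 7p, so p = 43804/7 ≈ 6257.7143 and q = 90803/7 ≈ 12971.8571.
New expenditure = 6257.7143 × 12971.8571 = 81174175.76.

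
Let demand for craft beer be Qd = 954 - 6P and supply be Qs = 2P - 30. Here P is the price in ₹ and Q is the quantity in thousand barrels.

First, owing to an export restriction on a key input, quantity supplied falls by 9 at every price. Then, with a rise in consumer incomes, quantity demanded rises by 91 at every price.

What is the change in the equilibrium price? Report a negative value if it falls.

+12.5

Original equilibrium: 954 - 6P = 2P - 30 gives 984 = 8P, so P = 123 and Q = 216.
After the shift, demand is Qd = 1045 - 6P and supply is Qs = 2P - 39.
Equate the new curves: 1045 - 6P = 2P - 39, giving 1084 = 8P, P = 135.5, Q = 232.
ΔP = 135.5 − 123 = +12.5.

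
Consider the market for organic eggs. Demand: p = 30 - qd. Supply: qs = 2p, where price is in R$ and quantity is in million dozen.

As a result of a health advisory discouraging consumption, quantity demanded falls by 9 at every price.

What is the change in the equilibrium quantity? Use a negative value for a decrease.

Original equilibrium: 30 - p = 2p gives 30 = 3p, so p = 10 and q = 20.
The new curves are qd = 21 - p (demand) and qs = 2p (supply).
Equate the new curves: 21 - p = 2p, giving 21 = 3p, p = 7, q = 14.
Δq = 14 − 20 = -6.

-6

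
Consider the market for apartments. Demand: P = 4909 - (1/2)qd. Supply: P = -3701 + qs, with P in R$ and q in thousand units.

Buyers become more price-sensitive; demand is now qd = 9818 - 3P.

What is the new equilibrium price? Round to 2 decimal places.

1529.25

Before the shock: 9818 - 2P = P + 3701 ⇒ 6117 = 3P ⇒ P = 2039, q = 5740.
The shock moves the curves to qd = 9818 - 3P and qs = P + 3701.
Clearing the new market: 9818 - 3P = P + 3701, so P = 1529.25 and q = 5230.25.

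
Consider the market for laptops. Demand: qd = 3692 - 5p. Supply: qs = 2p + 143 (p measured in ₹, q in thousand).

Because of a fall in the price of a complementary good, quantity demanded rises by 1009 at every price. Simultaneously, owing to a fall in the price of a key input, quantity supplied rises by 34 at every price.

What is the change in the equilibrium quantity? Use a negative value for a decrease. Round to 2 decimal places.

Original equilibrium: 3692 - 5p = 2p + 143 gives 3549 = 7p, so p = 507 and q = 1157.
The new curves are qd = 4701 - 5p (demand) and qs = 2p + 177 (supply).
Setting them equal: 4701 - 5p = 2p + 177 → 4524 = 7p, so p = 4524/7 ≈ 646.2857 and q = 10287/7 ≈ 1469.5714.
Δq = 1469.5714 − 1157 = +312.57.

+312.57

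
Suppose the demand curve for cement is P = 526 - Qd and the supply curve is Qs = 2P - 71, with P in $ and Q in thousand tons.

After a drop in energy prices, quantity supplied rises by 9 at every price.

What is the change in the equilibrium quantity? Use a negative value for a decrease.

+3

Solve the original market: 526 - P = 2P - 71, hence P = 199 and Q = 327.
The shock moves the curves to Qd = 526 - P and Qs = 2P - 62.
Equate the new curves: 526 - P = 2P - 62, giving 588 = 3P, P = 196, Q = 330.
ΔQ = 330 − 327 = +3.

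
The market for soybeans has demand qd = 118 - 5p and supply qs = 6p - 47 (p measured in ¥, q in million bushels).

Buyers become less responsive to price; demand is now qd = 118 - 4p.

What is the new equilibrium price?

Before the shock: 118 - 5p = 6p - 47 ⇒ 165 = 11p ⇒ p = 15, q = 43.
With the change applied: demand qd = 118 - 4p, supply qs = 6p - 47.
Setting them equal: 118 - 4p = 6p - 47 → 165 = 10p, so p = 16.5 and q = 52.

16.5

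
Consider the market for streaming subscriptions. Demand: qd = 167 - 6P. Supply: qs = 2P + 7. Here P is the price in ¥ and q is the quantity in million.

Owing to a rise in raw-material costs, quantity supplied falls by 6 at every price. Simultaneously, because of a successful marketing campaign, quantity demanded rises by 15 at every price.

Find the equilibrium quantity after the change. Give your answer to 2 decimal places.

Original equilibrium: 167 - 6P = 2P + 7 gives 160 = 8P, so P = 20 and q = 47.
The shock moves the curves to qd = 182 - 6P and qs = 2P + 1.
Clearing the new market: 182 - 6P = 2P + 1, so P = 22.625 and q = 46.25.

46.25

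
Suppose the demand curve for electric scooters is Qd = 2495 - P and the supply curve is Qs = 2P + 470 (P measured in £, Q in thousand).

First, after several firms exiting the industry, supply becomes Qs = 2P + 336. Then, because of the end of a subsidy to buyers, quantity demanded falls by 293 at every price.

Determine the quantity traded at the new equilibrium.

Original equilibrium: 2495 - P = 2P + 470 gives 2025 = 3P, so P = 675 and Q = 1820.
With the change applied: demand Qd = 2202 - P, supply Qs = 2P + 336.
Clearing the new market: 2202 - P = 2P + 336, so P = 622 and Q = 1580.

1580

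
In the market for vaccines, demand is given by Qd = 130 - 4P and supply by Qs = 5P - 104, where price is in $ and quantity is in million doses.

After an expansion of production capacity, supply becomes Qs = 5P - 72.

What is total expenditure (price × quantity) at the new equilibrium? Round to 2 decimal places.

Before the shock: 130 - 4P = 5P - 104 ⇒ 234 = 9P ⇒ P = 26, Q = 26.
The new curves are Qd = 130 - 4P (demand) and Qs = 5P - 72 (supply).
Setting them equal: 130 - 4P = 5P - 72 → 202 = 9P, so P = 202/9 ≈ 22.4444 and Q = 362/9 ≈ 40.2222.
New expenditure = 22.4444 × 40.2222 = 902.77.

902.77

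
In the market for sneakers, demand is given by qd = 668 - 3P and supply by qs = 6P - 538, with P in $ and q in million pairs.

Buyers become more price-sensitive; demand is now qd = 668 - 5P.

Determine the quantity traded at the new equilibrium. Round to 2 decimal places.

119.82

Before the shock: 668 - 3P = 6P - 538 ⇒ 1206 = 9P ⇒ P = 134, q = 266.
The shock moves the curves to qd = 668 - 5P and qs = 6P - 538.
Equate the new curves: 668 - 5P = 6P - 538, giving 1206 = 11P, P = 1206/11 ≈ 109.6364, q = 1318/11 ≈ 119.8182.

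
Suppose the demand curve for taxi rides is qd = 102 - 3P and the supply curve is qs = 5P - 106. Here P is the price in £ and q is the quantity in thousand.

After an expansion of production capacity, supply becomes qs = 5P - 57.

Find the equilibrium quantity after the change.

Solve the original market: 102 - 3P = 5P - 106, hence P = 26 and q = 24.
With the change applied: demand qd = 102 - 3P, supply qs = 5P - 57.
Clearing the new market: 102 - 3P = 5P - 57, so P = 19.875 and q = 42.375.

42.375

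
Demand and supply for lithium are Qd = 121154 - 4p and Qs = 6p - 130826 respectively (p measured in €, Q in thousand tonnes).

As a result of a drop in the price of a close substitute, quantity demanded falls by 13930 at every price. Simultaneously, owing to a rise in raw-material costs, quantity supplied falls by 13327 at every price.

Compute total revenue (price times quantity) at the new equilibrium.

167748899.64

Initially, 121154 - 4p = 6p - 130826, so 251980 = 10p and p = 25198, Q = 20362.
With the change applied: demand Qd = 107224 - 4p, supply Qs = 6p - 144153.
Clearing the new market: 107224 - 4p = 6p - 144153, so p = 25137.7 and Q = 6673.2.
New expenditure = 25137.7 × 6673.2 = 167748899.64.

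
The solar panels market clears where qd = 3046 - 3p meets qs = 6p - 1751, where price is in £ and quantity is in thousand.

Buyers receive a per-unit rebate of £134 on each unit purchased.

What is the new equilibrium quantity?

Initially, 3046 - 3p = 6p - 1751, so 4797 = 9p and p = 533, q = 1447.
Since buyers' out-of-pocket price is the market price minus the rebate, the effective demand curve becomes qd = 3448 - 3p.
New equilibrium: 3448 - 3p = 6p - 1751 ⇒ 5199 = 9p ⇒ p = 1733/3 ≈ 577.6667, q = 1715.

1715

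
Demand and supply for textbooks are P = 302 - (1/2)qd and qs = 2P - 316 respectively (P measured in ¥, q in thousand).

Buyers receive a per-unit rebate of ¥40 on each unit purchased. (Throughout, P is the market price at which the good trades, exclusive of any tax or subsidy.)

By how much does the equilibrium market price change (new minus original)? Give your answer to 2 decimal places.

Before the shock: 604 - 2P = 2P - 316 ⇒ 920 = 4P ⇒ P = 230, q = 144.
Since buyers' out-of-pocket price is the market price minus the rebate, the effective demand curve becomes qd = 684 - 2P.
New equilibrium: 684 - 2P = 2P - 316 ⇒ 1000 = 4P ⇒ P = 250, q = 184.
ΔP = 250 − 230 = +20.00.

+20.00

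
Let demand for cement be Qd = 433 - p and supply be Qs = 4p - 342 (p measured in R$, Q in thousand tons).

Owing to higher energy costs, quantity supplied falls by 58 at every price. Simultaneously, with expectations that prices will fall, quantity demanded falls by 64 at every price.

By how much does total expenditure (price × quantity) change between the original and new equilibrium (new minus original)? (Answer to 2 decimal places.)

Solve the original market: 433 - p = 4p - 342, hence p = 155 and Q = 278.
With the change applied: demand Qd = 369 - p, supply Qs = 4p - 400.
Clearing the new market: 369 - p = 4p - 400, so p = 153.8 and Q = 215.2.
Expenditure moves from 155×278 = 43090 to 153.8×215.2 = 33097.76; change = -9992.24.

-9992.24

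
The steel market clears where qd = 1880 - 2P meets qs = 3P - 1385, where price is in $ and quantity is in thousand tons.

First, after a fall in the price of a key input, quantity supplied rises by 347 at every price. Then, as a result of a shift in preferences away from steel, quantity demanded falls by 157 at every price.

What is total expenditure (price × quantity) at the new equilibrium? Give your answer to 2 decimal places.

341590.92

Before the shock: 1880 - 2P = 3P - 1385 ⇒ 3265 = 5P ⇒ P = 653, q = 574.
The shock moves the curves to qd = 1723 - 2P and qs = 3P - 1038.
Equate the new curves: 1723 - 2P = 3P - 1038, giving 2761 = 5P, P = 552.2, q = 618.6.
New expenditure = 552.2 × 618.6 = 341590.92.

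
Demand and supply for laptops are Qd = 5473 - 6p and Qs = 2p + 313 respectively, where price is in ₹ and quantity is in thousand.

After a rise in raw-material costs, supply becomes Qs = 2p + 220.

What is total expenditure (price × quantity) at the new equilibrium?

Before the shock: 5473 - 6p = 2p + 313 ⇒ 5160 = 8p ⇒ p = 645, Q = 1603.
The shock moves the curves to Qd = 5473 - 6p and Qs = 2p + 220.
New equilibrium: 5473 - 6p = 2p + 220 ⇒ 5253 = 8p ⇒ p = 656.625, Q = 1533.25.
New expenditure = 656.625 × 1533.25 = 1006770.28125.

1006770.28125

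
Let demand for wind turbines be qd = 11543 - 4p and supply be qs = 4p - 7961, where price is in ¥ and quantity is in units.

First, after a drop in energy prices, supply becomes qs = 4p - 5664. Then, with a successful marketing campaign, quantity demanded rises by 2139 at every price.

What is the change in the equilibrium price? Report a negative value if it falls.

-19.75

Solve the original market: 11543 - 4p = 4p - 7961, hence p = 2438 and q = 1791.
The shock moves the curves to qd = 13682 - 4p and qs = 4p - 5664.
New equilibrium: 13682 - 4p = 4p - 5664 ⇒ 19346 = 8p ⇒ p = 2418.25, q = 4009.
Δp = 2418.25 − 2438 = -19.75.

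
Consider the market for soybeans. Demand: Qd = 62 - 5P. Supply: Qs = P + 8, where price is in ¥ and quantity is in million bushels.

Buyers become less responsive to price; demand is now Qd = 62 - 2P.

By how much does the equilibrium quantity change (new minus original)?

+9

Before the shock: 62 - 5P = P + 8 ⇒ 54 = 6P ⇒ P = 9, Q = 17.
The new curves are Qd = 62 - 2P (demand) and Qs = P + 8 (supply).
Clearing the new market: 62 - 2P = P + 8, so P = 18 and Q = 26.
ΔQ = 26 − 17 = +9.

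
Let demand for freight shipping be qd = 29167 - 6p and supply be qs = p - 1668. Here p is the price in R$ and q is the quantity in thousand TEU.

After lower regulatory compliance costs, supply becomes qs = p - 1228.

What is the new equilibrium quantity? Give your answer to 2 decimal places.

Original equilibrium: 29167 - 6p = p - 1668 gives 30835 = 7p, so p = 4405 and q = 2737.
With the change applied: demand qd = 29167 - 6p, supply qs = p - 1228.
New equilibrium: 29167 - 6p = p - 1228 ⇒ 30395 = 7p ⇒ p = 30395/7 ≈ 4342.1429, q = 21799/7 ≈ 3114.1429.

3114.14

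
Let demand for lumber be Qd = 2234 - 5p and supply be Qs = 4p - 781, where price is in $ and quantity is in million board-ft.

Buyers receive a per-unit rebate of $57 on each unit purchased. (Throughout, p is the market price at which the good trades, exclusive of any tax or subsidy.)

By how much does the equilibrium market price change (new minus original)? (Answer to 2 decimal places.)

Initially, 2234 - 5p = 4p - 781, so 3015 = 9p and p = 335, Q = 559.
Since buyers' out-of-pocket price is the market price minus the rebate, the effective demand curve becomes Qd = 2519 - 5p.
Equate the new curves: 2519 - 5p = 4p - 781, giving 3300 = 9p, p = 1100/3 ≈ 366.6667, Q = 2057/3 ≈ 685.6667.
Δp = 366.6667 − 335 = +31.67.

+31.67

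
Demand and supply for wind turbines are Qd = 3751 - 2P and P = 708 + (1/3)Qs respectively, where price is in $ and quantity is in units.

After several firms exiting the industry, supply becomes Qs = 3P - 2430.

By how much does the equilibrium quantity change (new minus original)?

Before the shock: 3751 - 2P = 3P - 2124 ⇒ 5875 = 5P ⇒ P = 1175, Q = 1401.
After the shift, demand is Qd = 3751 - 2P and supply is Qs = 3P - 2430.
Clearing the new market: 3751 - 2P = 3P - 2430, so P = 1236.2 and Q = 1278.6.
ΔQ = 1278.6 − 1401 = -122.4.

-122.4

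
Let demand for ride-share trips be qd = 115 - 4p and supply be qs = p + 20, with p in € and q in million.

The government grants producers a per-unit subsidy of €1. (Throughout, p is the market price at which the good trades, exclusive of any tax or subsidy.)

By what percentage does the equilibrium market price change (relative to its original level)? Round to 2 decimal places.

-1.05

Original equilibrium: 115 - 4p = p + 20 gives 95 = 5p, so p = 19 and q = 39.
Since sellers receive the price plus the subsidy, the effective supply curve becomes qs = p + 21.
New equilibrium: 115 - 4p = p + 21 ⇒ 94 = 5p ⇒ p = 18.8, q = 39.8.
%Δp = (18.8 − 19) / 19 × 100 = -1.05%.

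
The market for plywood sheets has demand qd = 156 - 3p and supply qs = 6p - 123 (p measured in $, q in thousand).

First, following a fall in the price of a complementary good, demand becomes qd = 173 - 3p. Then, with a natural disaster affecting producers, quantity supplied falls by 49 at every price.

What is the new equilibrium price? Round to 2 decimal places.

38.33

Original equilibrium: 156 - 3p = 6p - 123 gives 279 = 9p, so p = 31 and q = 63.
With the change applied: demand qd = 173 - 3p, supply qs = 6p - 172.
Clearing the new market: 173 - 3p = 6p - 172, so p = 115/3 ≈ 38.3333 and q = 58.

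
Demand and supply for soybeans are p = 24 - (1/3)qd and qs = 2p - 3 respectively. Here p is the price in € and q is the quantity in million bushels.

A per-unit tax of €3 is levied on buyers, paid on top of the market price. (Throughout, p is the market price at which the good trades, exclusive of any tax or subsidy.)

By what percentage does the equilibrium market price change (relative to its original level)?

Solve the original market: 72 - 3p = 2p - 3, hence p = 15 and q = 27.
Since buyers pay the price plus the tax, the effective demand curve becomes qd = 63 - 3p.
Setting them equal: 63 - 3p = 2p - 3 → 66 = 5p, so p = 13.2 and q = 23.4.
%Δp = (13.2 − 15) / 15 × 100 = -12%.

-12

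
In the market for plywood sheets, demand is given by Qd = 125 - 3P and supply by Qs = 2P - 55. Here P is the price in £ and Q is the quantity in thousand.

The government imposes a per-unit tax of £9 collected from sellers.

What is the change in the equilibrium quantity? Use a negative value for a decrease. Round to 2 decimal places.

-10.80

Solve the original market: 125 - 3P = 2P - 55, hence P = 36 and Q = 17.
Since sellers keep the price net of the tax, the effective supply curve becomes Qs = 2P - 73.
Clearing the new market: 125 - 3P = 2P - 73, so P = 39.6 and Q = 6.2.
ΔQ = 6.2 − 17 = -10.80.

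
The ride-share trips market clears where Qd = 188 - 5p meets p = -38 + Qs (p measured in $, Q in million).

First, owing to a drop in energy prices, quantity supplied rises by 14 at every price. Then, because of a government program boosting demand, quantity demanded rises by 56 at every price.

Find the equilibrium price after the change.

Solve the original market: 188 - 5p = p + 38, hence p = 25 and Q = 63.
The new curves are Qd = 244 - 5p (demand) and Qs = p + 52 (supply).
Clearing the new market: 244 - 5p = p + 52, so p = 32 and Q = 84.

32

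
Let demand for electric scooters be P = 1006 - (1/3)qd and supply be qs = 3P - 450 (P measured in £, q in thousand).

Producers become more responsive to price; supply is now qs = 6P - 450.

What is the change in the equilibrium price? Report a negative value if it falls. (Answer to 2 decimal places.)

-192.67

Solve the original market: 3018 - 3P = 3P - 450, hence P = 578 and q = 1284.
The new curves are qd = 3018 - 3P (demand) and qs = 6P - 450 (supply).
Setting them equal: 3018 - 3P = 6P - 450 → 3468 = 9P, so P = 1156/3 ≈ 385.3333 and q = 1862.
ΔP = 385.3333 − 578 = -192.67.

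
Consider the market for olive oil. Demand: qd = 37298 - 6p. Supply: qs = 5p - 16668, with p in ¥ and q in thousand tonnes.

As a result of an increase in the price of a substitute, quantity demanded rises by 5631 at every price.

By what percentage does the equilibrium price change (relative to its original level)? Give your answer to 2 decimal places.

Initially, 37298 - 6p = 5p - 16668, so 53966 = 11p and p = 4906, q = 7862.
The shock moves the curves to qd = 42929 - 6p and qs = 5p - 16668.
Clearing the new market: 42929 - 6p = 5p - 16668, so p = 59597/11 ≈ 5417.9091 and q = 114637/11 ≈ 10421.5455.
%Δp = (5417.9091 − 4906) / 4906 × 100 = +10.43%.

+10.43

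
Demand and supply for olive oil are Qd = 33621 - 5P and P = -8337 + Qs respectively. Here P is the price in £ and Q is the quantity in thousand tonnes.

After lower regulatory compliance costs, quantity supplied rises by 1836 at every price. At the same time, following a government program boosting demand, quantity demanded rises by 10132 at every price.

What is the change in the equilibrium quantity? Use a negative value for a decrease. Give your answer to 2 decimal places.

Initially, 33621 - 5P = P + 8337, so 25284 = 6P and P = 4214, Q = 12551.
After the shift, demand is Qd = 43753 - 5P and supply is Qs = P + 10173.
Setting them equal: 43753 - 5P = P + 10173 → 33580 = 6P, so P = 16790/3 ≈ 5596.6667 and Q = 47309/3 ≈ 15769.6667.
ΔQ = 15769.6667 − 12551 = +3218.67.

+3218.67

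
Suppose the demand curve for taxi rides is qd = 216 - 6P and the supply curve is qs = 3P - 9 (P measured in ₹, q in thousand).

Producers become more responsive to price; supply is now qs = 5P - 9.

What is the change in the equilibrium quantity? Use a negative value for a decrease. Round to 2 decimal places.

+27.27

Original equilibrium: 216 - 6P = 3P - 9 gives 225 = 9P, so P = 25 and q = 66.
The shock moves the curves to qd = 216 - 6P and qs = 5P - 9.
Equate the new curves: 216 - 6P = 5P - 9, giving 225 = 11P, P = 225/11 ≈ 20.4545, q = 1026/11 ≈ 93.2727.
Δq = 93.2727 − 66 = +27.27.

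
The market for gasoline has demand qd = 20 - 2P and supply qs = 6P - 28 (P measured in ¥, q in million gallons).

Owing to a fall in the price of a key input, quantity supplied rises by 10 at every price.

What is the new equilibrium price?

4.75

Solve the original market: 20 - 2P = 6P - 28, hence P = 6 and q = 8.
With the change applied: demand qd = 20 - 2P, supply qs = 6P - 18.
Equate the new curves: 20 - 2P = 6P - 18, giving 38 = 8P, P = 4.75, q = 10.5.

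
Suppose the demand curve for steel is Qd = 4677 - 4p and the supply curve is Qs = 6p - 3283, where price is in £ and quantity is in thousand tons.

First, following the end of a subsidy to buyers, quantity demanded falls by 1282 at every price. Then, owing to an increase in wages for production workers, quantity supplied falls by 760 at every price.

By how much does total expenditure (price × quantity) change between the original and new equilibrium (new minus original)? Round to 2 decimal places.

Initially, 4677 - 4p = 6p - 3283, so 7960 = 10p and p = 796, Q = 1493.
The shock moves the curves to Qd = 3395 - 4p and Qs = 6p - 4043.
Equate the new curves: 3395 - 4p = 6p - 4043, giving 7438 = 10p, p = 743.8, Q = 419.8.
Expenditure moves from 796×1493 = 1188428 to 743.8×419.8 = 312247.24; change = -876180.76.

-876180.76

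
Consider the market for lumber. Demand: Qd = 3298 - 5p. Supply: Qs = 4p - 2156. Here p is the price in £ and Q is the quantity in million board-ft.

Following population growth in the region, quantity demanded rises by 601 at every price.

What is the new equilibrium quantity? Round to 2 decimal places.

Solve the original market: 3298 - 5p = 4p - 2156, hence p = 606 and Q = 268.
The new curves are Qd = 3899 - 5p (demand) and Qs = 4p - 2156 (supply).
Equate the new curves: 3899 - 5p = 4p - 2156, giving 6055 = 9p, p = 6055/9 ≈ 672.7778, Q = 4816/9 ≈ 535.1111.

535.11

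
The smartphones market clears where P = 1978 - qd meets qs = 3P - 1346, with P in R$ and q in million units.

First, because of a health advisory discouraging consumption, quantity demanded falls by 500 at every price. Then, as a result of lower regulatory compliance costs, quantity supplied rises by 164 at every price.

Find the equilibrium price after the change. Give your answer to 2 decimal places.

Initially, 1978 - P = 3P - 1346, so 3324 = 4P and P = 831, q = 1147.
With the change applied: demand qd = 1478 - P, supply qs = 3P - 1182.
New equilibrium: 1478 - P = 3P - 1182 ⇒ 2660 = 4P ⇒ P = 665, q = 813.

665.00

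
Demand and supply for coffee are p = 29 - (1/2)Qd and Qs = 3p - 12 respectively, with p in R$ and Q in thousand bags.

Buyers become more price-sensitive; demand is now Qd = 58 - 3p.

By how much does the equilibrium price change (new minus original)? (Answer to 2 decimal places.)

-2.33

Original equilibrium: 58 - 2p = 3p - 12 gives 70 = 5p, so p = 14 and Q = 30.
After the shift, demand is Qd = 58 - 3p and supply is Qs = 3p - 12.
Clearing the new market: 58 - 3p = 3p - 12, so p = 35/3 ≈ 11.6667 and Q = 23.
Δp = 11.6667 − 14 = -2.33.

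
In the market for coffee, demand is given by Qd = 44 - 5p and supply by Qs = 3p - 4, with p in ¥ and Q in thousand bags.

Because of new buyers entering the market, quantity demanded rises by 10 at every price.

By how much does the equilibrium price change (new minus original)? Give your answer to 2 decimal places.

Initially, 44 - 5p = 3p - 4, so 48 = 8p and p = 6, Q = 14.
The new curves are Qd = 54 - 5p (demand) and Qs = 3p - 4 (supply).
New equilibrium: 54 - 5p = 3p - 4 ⇒ 58 = 8p ⇒ p = 7.25, Q = 17.75.
Δp = 7.25 − 6 = +1.25.

+1.25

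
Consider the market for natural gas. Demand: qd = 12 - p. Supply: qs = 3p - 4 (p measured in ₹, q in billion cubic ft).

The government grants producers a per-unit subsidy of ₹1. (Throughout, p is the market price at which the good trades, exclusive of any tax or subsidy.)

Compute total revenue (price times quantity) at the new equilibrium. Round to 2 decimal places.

Original equilibrium: 12 - p = 3p - 4 gives 16 = 4p, so p = 4 and q = 8.
Since sellers receive the price plus the subsidy, the effective supply curve becomes qs = 3p - 1.
Equate the new curves: 12 - p = 3p - 1, giving 13 = 4p, p = 3.25, q = 8.75.
New expenditure = 3.25 × 8.75 = 28.44.

28.44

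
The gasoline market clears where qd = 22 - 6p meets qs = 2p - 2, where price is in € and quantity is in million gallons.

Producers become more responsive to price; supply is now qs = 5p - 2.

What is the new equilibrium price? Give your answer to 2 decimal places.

Solve the original market: 22 - 6p = 2p - 2, hence p = 3 and q = 4.
With the change applied: demand qd = 22 - 6p, supply qs = 5p - 2.
New equilibrium: 22 - 6p = 5p - 2 ⇒ 24 = 11p ⇒ p = 24/11 ≈ 2.1818, q = 98/11 ≈ 8.9091.

2.18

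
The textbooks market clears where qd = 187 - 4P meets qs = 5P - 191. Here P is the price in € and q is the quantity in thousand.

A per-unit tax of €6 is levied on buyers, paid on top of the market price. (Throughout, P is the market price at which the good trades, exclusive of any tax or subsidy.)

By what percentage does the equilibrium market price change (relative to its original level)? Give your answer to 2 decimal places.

-6.35

Before the shock: 187 - 4P = 5P - 191 ⇒ 378 = 9P ⇒ P = 42, q = 19.
Since buyers pay the price plus the tax, the effective demand curve becomes qd = 163 - 4P.
Equate the new curves: 163 - 4P = 5P - 191, giving 354 = 9P, P = 118/3 ≈ 39.3333, q = 17/3 ≈ 5.6667.
%ΔP = (39.3333 − 42) / 42 × 100 = -6.35%.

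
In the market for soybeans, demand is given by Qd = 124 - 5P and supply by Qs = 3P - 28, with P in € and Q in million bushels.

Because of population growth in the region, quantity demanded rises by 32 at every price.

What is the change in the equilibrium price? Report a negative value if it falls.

Initially, 124 - 5P = 3P - 28, so 152 = 8P and P = 19, Q = 29.
The shock moves the curves to Qd = 156 - 5P and Qs = 3P - 28.
Clearing the new market: 156 - 5P = 3P - 28, so P = 23 and Q = 41.
ΔP = 23 − 19 = +4.

+4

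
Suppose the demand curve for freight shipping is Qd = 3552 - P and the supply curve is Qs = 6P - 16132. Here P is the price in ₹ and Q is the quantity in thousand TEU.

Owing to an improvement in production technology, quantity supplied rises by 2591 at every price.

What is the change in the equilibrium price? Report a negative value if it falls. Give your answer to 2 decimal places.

Before the shock: 3552 - P = 6P - 16132 ⇒ 19684 = 7P ⇒ P = 2812, Q = 740.
The shock moves the curves to Qd = 3552 - P and Qs = 6P - 13541.
New equilibrium: 3552 - P = 6P - 13541 ⇒ 17093 = 7P ⇒ P = 17093/7 ≈ 2441.8571, Q = 7771/7 ≈ 1110.1429.
ΔP = 2441.8571 − 2812 = -370.14.

-370.14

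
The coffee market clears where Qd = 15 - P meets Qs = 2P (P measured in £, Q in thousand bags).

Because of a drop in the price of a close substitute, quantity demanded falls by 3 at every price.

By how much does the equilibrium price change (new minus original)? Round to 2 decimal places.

-1.00

Initially, 15 - P = 2P, so 15 = 3P and P = 5, Q = 10.
The shock moves the curves to Qd = 12 - P and Qs = 2P.
Equate the new curves: 12 - P = 2P, giving 12 = 3P, P = 4, Q = 8.
ΔP = 4 − 5 = -1.00.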